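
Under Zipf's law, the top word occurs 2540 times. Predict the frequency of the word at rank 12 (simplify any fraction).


Zipf's law: freq(rank) = f1 / rank
f1 = 2540, rank = 12
freq = 2540 / 12
GCD(2540, 12) = 4
Simplified: 635/3

635/3


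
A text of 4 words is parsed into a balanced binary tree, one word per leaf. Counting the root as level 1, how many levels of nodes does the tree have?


In a balanced binary tree with n leaves the deepest leaf is ceil(log2(n)) edges below the root,
so counting node levels inclusive of root and leaves gives ceil(log2(n)) + 1 levels.
log2(4) = 2.0000
ceil(2.0000) = 2
levels = 2 + 1 = 3

3


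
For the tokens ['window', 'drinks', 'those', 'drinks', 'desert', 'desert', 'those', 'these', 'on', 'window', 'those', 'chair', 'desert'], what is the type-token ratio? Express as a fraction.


Tokens: 13
Unique types: ('chair', 'desert', 'drinks', 'on', 'these', 'those', 'window') = 7
TTR = 7/13
Already in lowest terms.

7/13


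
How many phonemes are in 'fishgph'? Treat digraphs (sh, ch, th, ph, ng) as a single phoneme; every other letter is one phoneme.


Parsing 'fishgph' greedily, digraphs first:
  'f' -> consonant phoneme (phonemes so far: 1)
  'i' -> vowel phoneme (phonemes so far: 2)
  'sh' -> digraph (1 consonant phoneme) (phonemes so far: 3)
  'g' -> consonant phoneme (phonemes so far: 4)
  'ph' -> digraph (1 consonant phoneme) (phonemes so far: 5)
Total phonemes: 5

5


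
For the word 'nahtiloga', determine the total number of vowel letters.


Scanning each character of 'nahtiloga':
  Position 1: 'n' -> consonant (running count: 0)
  Position 2: 'a' -> vowel (running count: 1)
  Position 3: 'h' -> consonant (running count: 1)
  Position 4: 't' -> consonant (running count: 1)
  Position 5: 'i' -> vowel (running count: 2)
  Position 6: 'l' -> consonant (running count: 2)
  Position 7: 'o' -> vowel (running count: 3)
  Position 8: 'g' -> consonant (running count: 3)
  Position 9: 'a' -> vowel (running count: 4)
Total vowels: 4

4


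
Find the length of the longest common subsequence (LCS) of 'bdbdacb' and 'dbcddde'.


DP table for LCS of 'bdbdacb' and 'dbcddde':
       d  b  c  d  d  d  e
    0  0  0  0  0  0  0  0
  b 0  0  1  1  1  1  1  1
  d 0  1  1  1  2  2  2  2
  b 0  1  2  2  2  2  2  2
  d 0  1  2  2  3  3  3  3
  a 0  1  2  2  3  3  3  3
  c 0  1  2  3  3  3  3  3
  b 0  1  2  3  3  3  3  3
LCS: 'bdd'
LCS length = 3

3


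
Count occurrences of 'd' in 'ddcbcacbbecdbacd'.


Scanning 'ddcbcacbbecdbacd' for 'd':
  Position 0: 'd' -> MATCH (count: 1)
  Position 1: 'd' -> MATCH (count: 2)
  Position 11: 'd' -> MATCH (count: 3)
  Position 15: 'd' -> MATCH (count: 4)
Total occurrences of 'd': 4

4


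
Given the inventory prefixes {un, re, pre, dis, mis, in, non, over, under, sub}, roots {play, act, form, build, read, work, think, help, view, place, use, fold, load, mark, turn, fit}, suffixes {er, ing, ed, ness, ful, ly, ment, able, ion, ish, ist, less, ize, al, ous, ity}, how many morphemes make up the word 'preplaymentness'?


Segmenting 'preplaymentness' against the inventory:
  'pre' -> prefix (morpheme 1)
  'play' -> root (morpheme 2)
  'ment' -> suffix (morpheme 3)
  'ness' -> suffix (morpheme 4)
Total morphemes: 4

4


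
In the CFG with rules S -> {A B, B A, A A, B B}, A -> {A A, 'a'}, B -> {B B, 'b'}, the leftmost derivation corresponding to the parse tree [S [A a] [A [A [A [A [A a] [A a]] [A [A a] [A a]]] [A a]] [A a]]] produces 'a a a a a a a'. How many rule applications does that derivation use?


Every bracketed nonterminal node [X ...] in the tree is produced by exactly one rule application.
Reading the tree off as a leftmost derivation:
  Step 1: S  =>  A A   (applied S -> A A)
  Step 2: A A  =>  a A   (applied A -> a)
  Step 3: a A  =>  a A A   (applied A -> A A)
  Step 4: a A A  =>  a A A A   (applied A -> A A)
  Step 5: a A A A  =>  a A A A A   (applied A -> A A)
  Step 6: a A A A A  =>  a A A A A A   (applied A -> A A)
  Step 7: a A A A A A  =>  a a A A A A   (applied A -> a)
  Step 8: a a A A A A  =>  a a a A A A   (applied A -> a)
  Step 9: a a a A A A  =>  a a a A A A A   (applied A -> A A)
  Step 10: a a a A A A A  =>  a a a a A A A   (applied A -> a)
  Step 11: a a a a A A A  =>  a a a a a A A   (applied A -> a)
  Step 12: a a a a a A A  =>  a a a a a a A   (applied A -> a)
  Step 13: a a a a a a A  =>  a a a a a a a   (applied A -> a)
Final yield: a a a a a a a
Total rewrite steps: 13

13


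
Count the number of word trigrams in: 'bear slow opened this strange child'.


Word trigrams from [6] words:
  Trigram 1: (bear slow opened)
  Trigram 2: (slow opened this)
  Trigram 3: (opened this strange)
  Trigram 4: (this strange child)
Total word trigrams: 6 - 2 = 4

4


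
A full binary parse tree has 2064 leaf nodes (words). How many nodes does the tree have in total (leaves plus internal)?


Leaf nodes (terminals): 2064
Internal nodes = n - 1 = 2064 - 1 = 2063
Total = leaves + internal = 2064 + 2063 = 4127

4127


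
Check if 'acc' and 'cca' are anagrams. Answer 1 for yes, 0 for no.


Sort characters of 'acc': 'acc'
Sort characters of 'cca': 'acc'
Sorted forms match -> they ARE anagrams
Result: 1

1


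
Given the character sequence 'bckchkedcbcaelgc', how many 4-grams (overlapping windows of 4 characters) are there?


String 'bckchkedcbcaelgc' has length L = 16.
Number of overlapping n-grams = L - n + 1
Substituting: 16 - 4 + 1 = 13

13


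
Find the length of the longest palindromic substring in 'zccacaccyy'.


Scanning 'zccacaccyy' for palindromic substrings.
Substring at positions 1-7: 'ccacacc'.
Check: reverse('ccacacc') = 'ccacacc' -> palindrome confirmed.
Neighbouring characters ('z' / 'y') break symmetry, so it cannot extend further.
No longer palindromic substring exists; longest length = 7

7


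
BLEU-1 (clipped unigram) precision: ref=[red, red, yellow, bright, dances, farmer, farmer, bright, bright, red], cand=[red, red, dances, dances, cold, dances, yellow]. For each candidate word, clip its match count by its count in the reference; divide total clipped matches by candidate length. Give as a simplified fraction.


Reference word counts: {'bright': 3, 'dances': 1, 'farmer': 2, 'red': 3, 'yellow': 1}
Checking each candidate word (with clipping):
  'red' -> in reference (ref count 3, used 1/3) -> match (matches: 1)
  'red' -> in reference (ref count 3, used 2/3) -> match (matches: 2)
  'dances' -> in reference (ref count 1, used 1/1) -> match (matches: 3)
  'dances' -> ref count 1 already used up (1/1) -> clipped, no match (matches: 3)
  'cold' -> not in reference -> no match (matches: 3)
  'dances' -> ref count 1 already used up (1/1) -> clipped, no match (matches: 3)
  'yellow' -> in reference (ref count 1, used 1/1) -> match (matches: 4)
Clipped matches: 4, Candidate length: 7
Precision = 4/7

4/7


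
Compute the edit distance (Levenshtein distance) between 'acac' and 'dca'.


Building DP table for s1='acac' (len 4) and s2='dca' (len 3):
       d  c  a
    0  1  2  3
  a 1  1  2  2
  c 2  2  1  2
  a 3  3  2  1
  c 4  4  3  2
Edit distance = dp[4][3] = 2

2


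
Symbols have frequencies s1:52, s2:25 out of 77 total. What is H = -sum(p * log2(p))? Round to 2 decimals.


Computing entropy H = -sum(p_i * log2(p_i)):
  s1: p = 52/77 = 0.6753, -p*log2(p) = 0.3825
  s2: p = 25/77 = 0.3247, -p*log2(p) = 0.5269
H = sum of terms = 0.9094
Rounded to 2 decimals: 0.91

0.91


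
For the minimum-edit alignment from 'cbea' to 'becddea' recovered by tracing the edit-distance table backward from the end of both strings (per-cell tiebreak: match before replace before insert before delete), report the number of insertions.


Edit distance = 4. Backtracking from cell (4, 7) with preference match > replace > insert > delete,
then listing the resulting alignment 'cbea' -> 'becddea' left to right:
  Step 1: insert 'b' [insertion #1]
  Step 2: insert 'e' [insertion #2]
  Step 3: keep 'c'
  Step 4: insert 'd' [insertion #3]
  Step 5: replace b->d
  Step 6: keep 'e'
  Step 7: keep 'a'
Total insertions: 3

3


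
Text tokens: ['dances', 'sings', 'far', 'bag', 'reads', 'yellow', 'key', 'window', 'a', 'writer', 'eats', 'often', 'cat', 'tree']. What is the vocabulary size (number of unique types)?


Listing all tokens and tracking unique types:
  Token 1: 'dances' -> NEW (unique so far: 1)
  Token 2: 'sings' -> NEW (unique so far: 2)
  Token 3: 'far' -> NEW (unique so far: 3)
  Token 4: 'bag' -> NEW (unique so far: 4)
  Token 5: 'reads' -> NEW (unique so far: 5)
  Token 6: 'yellow' -> NEW (unique so far: 6)
  Token 7: 'key' -> NEW (unique so far: 7)
  Token 8: 'window' -> NEW (unique so far: 8)
  Token 9: 'a' -> NEW (unique so far: 9)
  Token 10: 'writer' -> NEW (unique so far: 10)
  Token 11: 'eats' -> NEW (unique so far: 11)
  Token 12: 'often' -> NEW (unique so far: 12)
  Token 13: 'cat' -> NEW (unique so far: 13)
  Token 14: 'tree' -> NEW (unique so far: 14)
Unique types: ('a', 'bag', 'cat', 'dances', 'eats', 'far', 'key', 'often', 'reads', 'sings', 'tree', 'window', 'writer', 'yellow')
Vocabulary size: 14

14


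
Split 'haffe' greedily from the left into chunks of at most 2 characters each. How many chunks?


'haffe' has 5 characters.
Chunking with max size 2:
  Chunk 1: 'ha' (positions 0-1)
  Chunk 2: 'ff' (positions 2-3)
  Chunk 3: 'e' (positions 4-4)
Total chunks: ceil(5 / 2) = 3

3


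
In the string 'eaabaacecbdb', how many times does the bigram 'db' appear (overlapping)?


Scanning 'eaabaacecbdb' for bigram 'db':
  Position 0: 'ea' -> no
  Position 1: 'aa' -> no
  Position 2: 'ab' -> no
  Position 3: 'ba' -> no
  Position 4: 'aa' -> no
  Position 5: 'ac' -> no
  Position 6: 'ce' -> no
  Position 7: 'ec' -> no
  Position 8: 'cb' -> no
  Position 9: 'bd' -> no
  Position 10: 'db' -> MATCH
Total matches: 1

1


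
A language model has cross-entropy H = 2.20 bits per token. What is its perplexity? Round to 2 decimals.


Perplexity formula: PP = 2^H
H = 2.20
PP = 2^2.20
Decompose: 2^2.20 = 2^2 * 2^0.20
2^2 = 4, 2^0.20 ~ 1.1486984
PP ~ 4 * 1.1486984 = 4.5947936
Rounded to 2 decimals: 4.59

4.59


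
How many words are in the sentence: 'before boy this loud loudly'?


Counting words by splitting on spaces:
  Word 1: 'before'
  Word 2: 'boy'
  Word 3: 'this'
  Word 4: 'loud'
  Word 5: 'loudly'
Total words: 5

5


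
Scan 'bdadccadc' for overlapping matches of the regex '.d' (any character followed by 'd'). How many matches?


Pattern: .d means any character followed by 'd'.
Scanning 'bdadccadc' position-by-position:
  Pos 0: window 'bd' -> MATCH
  Pos 1: window 'da' -> no
  Pos 2: window 'ad' -> MATCH
  Pos 3: window 'dc' -> no
  Pos 4: window 'cc' -> no
  Pos 5: window 'ca' -> no
  Pos 6: window 'ad' -> MATCH
  Pos 7: window 'dc' -> no
  Pos 8: window 'c' -> no
Total matches: 3

3


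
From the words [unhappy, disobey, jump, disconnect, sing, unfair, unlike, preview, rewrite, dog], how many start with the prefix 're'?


Checking each word for prefix 're':
  'unhappy' -> no (count: 0)
  'disobey' -> no (count: 0)
  'jump' -> no (count: 0)
  'disconnect' -> no (count: 0)
  'sing' -> no (count: 0)
  'unfair' -> no (count: 0)
  'unlike' -> no (count: 0)
  'preview' -> no (count: 0)
  'rewrite' -> YES, starts with 're' (count: 1)
  'dog' -> no (count: 1)
Total with prefix 're': 1

1


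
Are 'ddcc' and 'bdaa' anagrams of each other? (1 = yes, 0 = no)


Sort characters of 'ddcc': 'ccdd'
Sort characters of 'bdaa': 'aabd'
Sorted forms differ -> they are NOT anagrams
Result: 0

0


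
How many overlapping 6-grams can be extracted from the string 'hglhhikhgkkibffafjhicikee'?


String 'hglhhikhgkkibffafjhicikee' has length L = 25.
Number of overlapping n-grams = L - n + 1
Substituting: 25 - 6 + 1 = 20

20


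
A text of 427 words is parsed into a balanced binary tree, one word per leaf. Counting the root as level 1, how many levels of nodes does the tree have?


In a balanced binary tree with n leaves the deepest leaf is ceil(log2(n)) edges below the root,
so counting node levels inclusive of root and leaves gives ceil(log2(n)) + 1 levels.
log2(427) = 8.7381
ceil(8.7381) = 9
levels = 9 + 1 = 10

10


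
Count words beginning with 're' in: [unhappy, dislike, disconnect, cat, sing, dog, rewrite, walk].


Checking each word for prefix 're':
  'unhappy' -> no (count: 0)
  'dislike' -> no (count: 0)
  'disconnect' -> no (count: 0)
  'cat' -> no (count: 0)
  'sing' -> no (count: 0)
  'dog' -> no (count: 0)
  'rewrite' -> YES, starts with 're' (count: 1)
  'walk' -> no (count: 1)
Total with prefix 're': 1

1


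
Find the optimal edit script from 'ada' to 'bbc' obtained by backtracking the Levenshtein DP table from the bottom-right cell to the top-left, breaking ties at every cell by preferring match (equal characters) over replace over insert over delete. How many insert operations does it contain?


Edit distance = 3. Backtracking from cell (3, 3) with preference match > replace > insert > delete,
then listing the resulting alignment 'ada' -> 'bbc' left to right:
  Step 1: replace a->b
  Step 2: replace d->b
  Step 3: replace a->c
Total insertions: 0

0


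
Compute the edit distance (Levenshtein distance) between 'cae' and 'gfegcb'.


Building DP table for s1='cae' (len 3) and s2='gfegcb' (len 6):
       g  f  e  g  c  b
    0  1  2  3  4  5  6
  c 1  1  2  3  4  4  5
  a 2  2  2  3  4  5  5
  e 3  3  3  2  3  4  5
Edit distance = dp[3][6] = 5

5


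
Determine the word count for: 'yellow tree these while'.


Counting words by splitting on spaces:
  Word 1: 'yellow'
  Word 2: 'tree'
  Word 3: 'these'
  Word 4: 'while'
Total words: 4

4


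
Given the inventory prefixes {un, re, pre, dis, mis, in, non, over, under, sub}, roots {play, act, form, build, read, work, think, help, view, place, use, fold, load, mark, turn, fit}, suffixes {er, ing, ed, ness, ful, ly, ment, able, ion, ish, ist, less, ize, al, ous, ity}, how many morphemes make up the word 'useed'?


Segmenting 'useed' against the inventory:
  'use' -> root (morpheme 1)
  'ed' -> suffix (morpheme 2)
Total morphemes: 2

2


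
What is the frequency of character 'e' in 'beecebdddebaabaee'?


Scanning 'beecebdddebaabaee' for 'e':
  Position 1: 'e' -> MATCH (count: 1)
  Position 2: 'e' -> MATCH (count: 2)
  Position 4: 'e' -> MATCH (count: 3)
  Position 9: 'e' -> MATCH (count: 4)
  Position 15: 'e' -> MATCH (count: 5)
  Position 16: 'e' -> MATCH (count: 6)
Total occurrences of 'e': 6

6


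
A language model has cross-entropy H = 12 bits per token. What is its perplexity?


Perplexity formula: PP = 2^H
H = 12
PP = 2^12
PP = 2^12 = 4096

4096


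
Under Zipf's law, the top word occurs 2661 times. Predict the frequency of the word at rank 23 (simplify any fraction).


Zipf's law: freq(rank) = f1 / rank
f1 = 2661, rank = 23
freq = 2661 / 23
GCD(2661, 23) = 1
Simplified: 2661/23

2661/23


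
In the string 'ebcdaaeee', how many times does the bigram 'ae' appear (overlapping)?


Scanning 'ebcdaaeee' for bigram 'ae':
  Position 0: 'eb' -> no
  Position 1: 'bc' -> no
  Position 2: 'cd' -> no
  Position 3: 'da' -> no
  Position 4: 'aa' -> no
  Position 5: 'ae' -> MATCH
  Position 6: 'ee' -> no
  Position 7: 'ee' -> no
Total matches: 1

1


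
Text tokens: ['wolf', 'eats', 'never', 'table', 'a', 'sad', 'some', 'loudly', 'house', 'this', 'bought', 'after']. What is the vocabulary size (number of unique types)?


Listing all tokens and tracking unique types:
  Token 1: 'wolf' -> NEW (unique so far: 1)
  Token 2: 'eats' -> NEW (unique so far: 2)
  Token 3: 'never' -> NEW (unique so far: 3)
  Token 4: 'table' -> NEW (unique so far: 4)
  Token 5: 'a' -> NEW (unique so far: 5)
  Token 6: 'sad' -> NEW (unique so far: 6)
  Token 7: 'some' -> NEW (unique so far: 7)
  Token 8: 'loudly' -> NEW (unique so far: 8)
  Token 9: 'house' -> NEW (unique so far: 9)
  Token 10: 'this' -> NEW (unique so far: 10)
  Token 11: 'bought' -> NEW (unique so far: 11)
  Token 12: 'after' -> NEW (unique so far: 12)
Unique types: ('a', 'after', 'bought', 'eats', 'house', 'loudly', 'never', 'sad', 'some', 'table', 'this', 'wolf')
Vocabulary size: 12

12


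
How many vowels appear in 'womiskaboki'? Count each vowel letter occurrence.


Scanning each character of 'womiskaboki':
  Position 1: 'w' -> consonant (running count: 0)
  Position 2: 'o' -> vowel (running count: 1)
  Position 3: 'm' -> consonant (running count: 1)
  Position 4: 'i' -> vowel (running count: 2)
  Position 5: 's' -> consonant (running count: 2)
  Position 6: 'k' -> consonant (running count: 2)
  Position 7: 'a' -> vowel (running count: 3)
  Position 8: 'b' -> consonant (running count: 3)
  Position 9: 'o' -> vowel (running count: 4)
  Position 10: 'k' -> consonant (running count: 4)
  Position 11: 'i' -> vowel (running count: 5)
Total vowels: 5

5


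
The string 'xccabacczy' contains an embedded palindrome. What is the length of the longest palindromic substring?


Scanning 'xccabacczy' for palindromic substrings.
Substring at positions 1-7: 'ccabacc'.
Check: reverse('ccabacc') = 'ccabacc' -> palindrome confirmed.
Neighbouring characters ('x' / 'z') break symmetry, so it cannot extend further.
No longer palindromic substring exists; longest length = 7

7


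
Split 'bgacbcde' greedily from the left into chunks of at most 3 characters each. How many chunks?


'bgacbcde' has 8 characters.
Chunking with max size 3:
  Chunk 1: 'bga' (positions 0-2)
  Chunk 2: 'cbc' (positions 3-5)
  Chunk 3: 'de' (positions 6-7)
Total chunks: ceil(8 / 3) = 3

3


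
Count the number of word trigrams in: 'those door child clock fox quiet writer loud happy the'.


Word trigrams from [10] words:
  Trigram 1: (those door child)
  Trigram 2: (door child clock)
  Trigram 3: (child clock fox)
  Trigram 4: (clock fox quiet)
  Trigram 5: (fox quiet writer)
  Trigram 6: (quiet writer loud)
  Trigram 7: (writer loud happy)
  Trigram 8: (loud happy the)
Total word trigrams: 10 - 2 = 8

8


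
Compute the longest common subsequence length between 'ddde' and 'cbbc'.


DP table for LCS of 'ddde' and 'cbbc':
       c  b  b  c
    0  0  0  0  0
  d 0  0  0  0  0
  d 0  0  0  0  0
  d 0  0  0  0  0
  e 0  0  0  0  0
LCS length = 0

0


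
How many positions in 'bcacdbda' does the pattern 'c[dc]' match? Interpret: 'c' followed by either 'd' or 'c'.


Pattern: c[dc] means 'c' followed by either 'd' or 'c'.
Scanning 'bcacdbda' position-by-position:
  Pos 0: window 'bc' -> no
  Pos 1: window 'ca' -> no
  Pos 2: window 'ac' -> no
  Pos 3: window 'cd' -> MATCH
  Pos 4: window 'db' -> no
  Pos 5: window 'bd' -> no
  Pos 6: window 'da' -> no
  Pos 7: window 'a' -> no
Total matches: 1

1


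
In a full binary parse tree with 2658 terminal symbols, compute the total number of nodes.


Leaf nodes (terminals): 2658
Internal nodes = n - 1 = 2658 - 1 = 2657
Total = leaves + internal = 2658 + 2657 = 5315

5315


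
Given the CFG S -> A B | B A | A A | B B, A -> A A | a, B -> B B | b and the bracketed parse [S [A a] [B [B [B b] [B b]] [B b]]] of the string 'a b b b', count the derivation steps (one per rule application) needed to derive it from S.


Every bracketed nonterminal node [X ...] in the tree is produced by exactly one rule application.
Reading the tree off as a leftmost derivation:
  Step 1: S  =>  A B   (applied S -> A B)
  Step 2: A B  =>  a B   (applied A -> a)
  Step 3: a B  =>  a B B   (applied B -> B B)
  Step 4: a B B  =>  a B B B   (applied B -> B B)
  Step 5: a B B B  =>  a b B B   (applied B -> b)
  Step 6: a b B B  =>  a b b B   (applied B -> b)
  Step 7: a b b B  =>  a b b b   (applied B -> b)
Final yield: a b b b
Total rewrite steps: 7

7


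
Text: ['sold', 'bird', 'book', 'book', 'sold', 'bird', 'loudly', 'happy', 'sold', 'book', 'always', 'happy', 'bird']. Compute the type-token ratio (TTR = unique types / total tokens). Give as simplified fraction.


Tokens: 13
Unique types: ('always', 'bird', 'book', 'happy', 'loudly', 'sold') = 6
TTR = 6/13
Already in lowest terms.

6/13


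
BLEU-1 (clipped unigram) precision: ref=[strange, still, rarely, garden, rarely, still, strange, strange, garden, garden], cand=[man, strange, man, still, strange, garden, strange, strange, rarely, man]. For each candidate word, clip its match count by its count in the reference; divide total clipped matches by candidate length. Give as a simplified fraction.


Reference word counts: {'garden': 3, 'rarely': 2, 'still': 2, 'strange': 3}
Checking each candidate word (with clipping):
  'man' -> not in reference -> no match (matches: 0)
  'strange' -> in reference (ref count 3, used 1/3) -> match (matches: 1)
  'man' -> not in reference -> no match (matches: 1)
  'still' -> in reference (ref count 2, used 1/2) -> match (matches: 2)
  'strange' -> in reference (ref count 3, used 2/3) -> match (matches: 3)
  'garden' -> in reference (ref count 3, used 1/3) -> match (matches: 4)
  'strange' -> in reference (ref count 3, used 3/3) -> match (matches: 5)
  'strange' -> ref count 3 already used up (3/3) -> clipped, no match (matches: 5)
  'rarely' -> in reference (ref count 2, used 1/2) -> match (matches: 6)
  'man' -> not in reference -> no match (matches: 6)
Clipped matches: 6, Candidate length: 10
Precision = 6/10 = 3/5

3/5


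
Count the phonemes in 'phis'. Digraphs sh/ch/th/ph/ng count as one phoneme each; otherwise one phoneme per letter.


Parsing 'phis' greedily, digraphs first:
  'ph' -> digraph (1 consonant phoneme) (phonemes so far: 1)
  'i' -> vowel phoneme (phonemes so far: 2)
  's' -> consonant phoneme (phonemes so far: 3)
Total phonemes: 3

3


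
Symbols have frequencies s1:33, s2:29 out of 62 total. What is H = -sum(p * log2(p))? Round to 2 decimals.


Computing entropy H = -sum(p_i * log2(p_i)):
  s1: p = 33/62 = 0.5323, -p*log2(p) = 0.4842
  s2: p = 29/62 = 0.4677, -p*log2(p) = 0.5127
H = sum of terms = 0.9969
Rounded to 2 decimals: 1.00

1.00


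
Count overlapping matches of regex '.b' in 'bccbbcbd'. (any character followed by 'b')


Pattern: .b means any character followed by 'b'.
Scanning 'bccbbcbd' position-by-position:
  Pos 0: window 'bc' -> no
  Pos 1: window 'cc' -> no
  Pos 2: window 'cb' -> MATCH
  Pos 3: window 'bb' -> MATCH
  Pos 4: window 'bc' -> no
  Pos 5: window 'cb' -> MATCH
  Pos 6: window 'bd' -> no
  Pos 7: window 'd' -> no
Total matches: 3

3


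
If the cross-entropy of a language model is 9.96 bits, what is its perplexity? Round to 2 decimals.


Perplexity formula: PP = 2^H
H = 9.96
PP = 2^9.96
Decompose: 2^9.96 = 2^9 * 2^0.96
2^9 = 512, 2^0.96 ~ 1.9453099
PP ~ 512 * 1.9453099 = 995.9986688
Rounded to 2 decimals: 996.00

996.00


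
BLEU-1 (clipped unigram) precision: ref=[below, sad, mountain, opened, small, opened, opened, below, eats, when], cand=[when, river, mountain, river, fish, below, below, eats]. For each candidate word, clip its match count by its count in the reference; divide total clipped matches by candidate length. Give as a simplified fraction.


Reference word counts: {'below': 2, 'eats': 1, 'mountain': 1, 'opened': 3, 'sad': 1, 'small': 1, 'when': 1}
Checking each candidate word (with clipping):
  'when' -> in reference (ref count 1, used 1/1) -> match (matches: 1)
  'river' -> not in reference -> no match (matches: 1)
  'mountain' -> in reference (ref count 1, used 1/1) -> match (matches: 2)
  'river' -> not in reference -> no match (matches: 2)
  'fish' -> not in reference -> no match (matches: 2)
  'below' -> in reference (ref count 2, used 1/2) -> match (matches: 3)
  'below' -> in reference (ref count 2, used 2/2) -> match (matches: 4)
  'eats' -> in reference (ref count 1, used 1/1) -> match (matches: 5)
Clipped matches: 5, Candidate length: 8
Precision = 5/8

5/8


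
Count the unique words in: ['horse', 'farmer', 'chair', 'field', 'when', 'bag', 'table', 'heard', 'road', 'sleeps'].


Listing all tokens and tracking unique types:
  Token 1: 'horse' -> NEW (unique so far: 1)
  Token 2: 'farmer' -> NEW (unique so far: 2)
  Token 3: 'chair' -> NEW (unique so far: 3)
  Token 4: 'field' -> NEW (unique so far: 4)
  Token 5: 'when' -> NEW (unique so far: 5)
  Token 6: 'bag' -> NEW (unique so far: 6)
  Token 7: 'table' -> NEW (unique so far: 7)
  Token 8: 'heard' -> NEW (unique so far: 8)
  Token 9: 'road' -> NEW (unique so far: 9)
  Token 10: 'sleeps' -> NEW (unique so far: 10)
Unique types: ('bag', 'chair', 'farmer', 'field', 'heard', 'horse', 'road', 'sleeps', 'table', 'when')
Vocabulary size: 10

10


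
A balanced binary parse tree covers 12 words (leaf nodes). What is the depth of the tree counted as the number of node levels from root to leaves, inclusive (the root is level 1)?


In a balanced binary tree with n leaves the deepest leaf is ceil(log2(n)) edges below the root,
so counting node levels inclusive of root and leaves gives ceil(log2(n)) + 1 levels.
log2(12) = 3.5850
ceil(3.5850) = 4
levels = 4 + 1 = 5

5


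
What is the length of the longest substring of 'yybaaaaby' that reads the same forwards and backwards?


Scanning 'yybaaaaby' for palindromic substrings.
Substring at positions 1-8: 'ybaaaaby'.
Check: reverse('ybaaaaby') = 'ybaaaaby' -> palindrome confirmed.
Neighbouring characters ('y' / '-') break symmetry, so it cannot extend further.
No longer palindromic substring exists; longest length = 8

8


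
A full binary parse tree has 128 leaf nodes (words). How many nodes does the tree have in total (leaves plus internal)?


Leaf nodes (terminals): 128
Internal nodes = n - 1 = 128 - 1 = 127
Total = leaves + internal = 128 + 127 = 255

255


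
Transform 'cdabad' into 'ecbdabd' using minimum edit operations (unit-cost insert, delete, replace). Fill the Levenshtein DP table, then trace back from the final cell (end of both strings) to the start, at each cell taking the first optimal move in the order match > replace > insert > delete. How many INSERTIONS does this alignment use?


Edit distance = 3. Backtracking from cell (6, 7) with preference match > replace > insert > delete,
then listing the resulting alignment 'cdabad' -> 'ecbdabd' left to right:
  Step 1: insert 'e' [insertion #1]
  Step 2: keep 'c'
  Step 3: insert 'b' [insertion #2]
  Step 4: keep 'd'
  Step 5: keep 'a'
  Step 6: keep 'b'
  Step 7: delete 'a'
  Step 8: keep 'd'
Total insertions: 2

2


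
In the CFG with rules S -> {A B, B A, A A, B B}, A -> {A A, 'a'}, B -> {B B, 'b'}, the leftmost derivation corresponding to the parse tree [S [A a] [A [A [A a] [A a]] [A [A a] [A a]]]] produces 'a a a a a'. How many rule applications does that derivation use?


Every bracketed nonterminal node [X ...] in the tree is produced by exactly one rule application.
Reading the tree off as a leftmost derivation:
  Step 1: S  =>  A A   (applied S -> A A)
  Step 2: A A  =>  a A   (applied A -> a)
  Step 3: a A  =>  a A A   (applied A -> A A)
  Step 4: a A A  =>  a A A A   (applied A -> A A)
  Step 5: a A A A  =>  a a A A   (applied A -> a)
  Step 6: a a A A  =>  a a a A   (applied A -> a)
  Step 7: a a a A  =>  a a a A A   (applied A -> A A)
  Step 8: a a a A A  =>  a a a a A   (applied A -> a)
  Step 9: a a a a A  =>  a a a a a   (applied A -> a)
Final yield: a a a a a
Total rewrite steps: 9

9


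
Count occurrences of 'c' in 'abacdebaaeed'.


Scanning 'abacdebaaeed' for 'c':
  Position 3: 'c' -> MATCH (count: 1)
Total occurrences of 'c': 1

1


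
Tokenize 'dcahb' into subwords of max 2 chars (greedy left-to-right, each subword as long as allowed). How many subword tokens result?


'dcahb' has 5 characters.
Chunking with max size 2:
  Chunk 1: 'dc' (positions 0-1)
  Chunk 2: 'ah' (positions 2-3)
  Chunk 3: 'b' (positions 4-4)
Total chunks: ceil(5 / 2) = 3

3


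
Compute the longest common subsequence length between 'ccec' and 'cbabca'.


DP table for LCS of 'ccec' and 'cbabca':
       c  b  a  b  c  a
    0  0  0  0  0  0  0
  c 0  1  1  1  1  1  1
  c 0  1  1  1  1  2  2
  e 0  1  1  1  1  2  2
  c 0  1  1  1  1  2  2
LCS: 'cc'
LCS length = 2

2


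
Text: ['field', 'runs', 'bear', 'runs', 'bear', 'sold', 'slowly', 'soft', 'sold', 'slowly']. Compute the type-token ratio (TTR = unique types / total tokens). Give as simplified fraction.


Tokens: 10
Unique types: ('bear', 'field', 'runs', 'slowly', 'soft', 'sold') = 6
TTR = 6/10
Simplify: divide both by 2 -> 3/5
TTR = 3/5

3/5


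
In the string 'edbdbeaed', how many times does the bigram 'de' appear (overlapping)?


Scanning 'edbdbeaed' for bigram 'de':
  Position 0: 'ed' -> no
  Position 1: 'db' -> no
  Position 2: 'bd' -> no
  Position 3: 'db' -> no
  Position 4: 'be' -> no
  Position 5: 'ea' -> no
  Position 6: 'ae' -> no
  Position 7: 'ed' -> no
Total matches: 0

0


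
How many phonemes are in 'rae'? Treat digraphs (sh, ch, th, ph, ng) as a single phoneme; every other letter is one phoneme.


Parsing 'rae' greedily, digraphs first:
  'r' -> consonant phoneme (phonemes so far: 1)
  'a' -> vowel phoneme (phonemes so far: 2)
  'e' -> vowel phoneme (phonemes so far: 3)
Total phonemes: 3

3


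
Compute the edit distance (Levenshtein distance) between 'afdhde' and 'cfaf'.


Building DP table for s1='afdhde' (len 6) and s2='cfaf' (len 4):
       c  f  a  f
    0  1  2  3  4
  a 1  1  2  2  3
  f 2  2  1  2  2
  d 3  3  2  2  3
  h 4  4  3  3  3
  d 5  5  4  4  4
  e 6  6  5  5  5
Edit distance = dp[6][4] = 5

5


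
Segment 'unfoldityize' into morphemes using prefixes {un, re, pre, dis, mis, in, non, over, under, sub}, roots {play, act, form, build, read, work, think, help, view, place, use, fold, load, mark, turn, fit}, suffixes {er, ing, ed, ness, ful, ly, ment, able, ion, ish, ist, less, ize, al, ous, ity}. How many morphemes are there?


Segmenting 'unfoldityize' against the inventory:
  'un' -> prefix (morpheme 1)
  'fold' -> root (morpheme 2)
  'ity' -> suffix (morpheme 3)
  'ize' -> suffix (morpheme 4)
Total morphemes: 4

4


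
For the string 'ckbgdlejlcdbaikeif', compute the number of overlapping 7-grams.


String 'ckbgdlejlcdbaikeif' has length L = 18.
Number of overlapping n-grams = L - n + 1
Substituting: 18 - 7 + 1 = 12

12


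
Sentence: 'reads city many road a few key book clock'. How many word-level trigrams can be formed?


Word trigrams from [9] words:
  Trigram 1: (reads city many)
  Trigram 2: (city many road)
  Trigram 3: (many road a)
  Trigram 4: (road a few)
  Trigram 5: (a few key)
  Trigram 6: (few key book)
  Trigram 7: (key book clock)
Total word trigrams: 9 - 2 = 7

7


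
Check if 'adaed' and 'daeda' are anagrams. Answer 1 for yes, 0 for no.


Sort characters of 'adaed': 'aadde'
Sort characters of 'daeda': 'aadde'
Sorted forms match -> they ARE anagrams
Result: 1

1


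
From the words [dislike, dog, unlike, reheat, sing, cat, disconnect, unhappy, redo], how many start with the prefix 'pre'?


Checking each word for prefix 'pre':
  'dislike' -> no (count: 0)
  'dog' -> no (count: 0)
  'unlike' -> no (count: 0)
  'reheat' -> no (count: 0)
  'sing' -> no (count: 0)
  'cat' -> no (count: 0)
  'disconnect' -> no (count: 0)
  'unhappy' -> no (count: 0)
  'redo' -> no (count: 0)
Total with prefix 'pre': 0

0


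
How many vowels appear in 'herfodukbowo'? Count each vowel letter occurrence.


Scanning each character of 'herfodukbowo':
  Position 1: 'h' -> consonant (running count: 0)
  Position 2: 'e' -> vowel (running count: 1)
  Position 3: 'r' -> consonant (running count: 1)
  Position 4: 'f' -> consonant (running count: 1)
  Position 5: 'o' -> vowel (running count: 2)
  Position 6: 'd' -> consonant (running count: 2)
  Position 7: 'u' -> vowel (running count: 3)
  Position 8: 'k' -> consonant (running count: 3)
  Position 9: 'b' -> consonant (running count: 3)
  Position 10: 'o' -> vowel (running count: 4)
  Position 11: 'w' -> consonant (running count: 4)
  Position 12: 'o' -> vowel (running count: 5)
Total vowels: 5

5


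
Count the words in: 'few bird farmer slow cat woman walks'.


Counting words by splitting on spaces:
  Word 1: 'few'
  Word 2: 'bird'
  Word 3: 'farmer'
  Word 4: 'slow'
  Word 5: 'cat'
  Word 6: 'woman'
  Word 7: 'walks'
Total words: 7

7


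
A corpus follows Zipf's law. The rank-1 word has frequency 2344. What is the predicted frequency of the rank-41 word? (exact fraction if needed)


Zipf's law: freq(rank) = f1 / rank
f1 = 2344, rank = 41
freq = 2344 / 41
GCD(2344, 41) = 1
Simplified: 2344/41

2344/41


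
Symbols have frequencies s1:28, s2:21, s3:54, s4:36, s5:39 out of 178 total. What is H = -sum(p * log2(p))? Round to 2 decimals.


Computing entropy H = -sum(p_i * log2(p_i)):
  s1: p = 28/178 = 0.1573, -p*log2(p) = 0.4197
  s2: p = 21/178 = 0.1180, -p*log2(p) = 0.3638
  s3: p = 54/178 = 0.3034, -p*log2(p) = 0.5221
  s4: p = 36/178 = 0.2022, -p*log2(p) = 0.4663
  s5: p = 39/178 = 0.2191, -p*log2(p) = 0.4799
H = sum of terms = 2.2518
Rounded to 2 decimals: 2.25

2.25


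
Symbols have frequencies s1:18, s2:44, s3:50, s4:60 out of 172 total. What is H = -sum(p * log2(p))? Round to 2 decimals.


Computing entropy H = -sum(p_i * log2(p_i)):
  s1: p = 18/172 = 0.1047, -p*log2(p) = 0.3408
  s2: p = 44/172 = 0.2558, -p*log2(p) = 0.5031
  s3: p = 50/172 = 0.2907, -p*log2(p) = 0.5181
  s4: p = 60/172 = 0.3488, -p*log2(p) = 0.5300
H = sum of terms = 1.8920
Rounded to 2 decimals: 1.89

1.89


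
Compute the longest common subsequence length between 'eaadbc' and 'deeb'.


DP table for LCS of 'eaadbc' and 'deeb':
       d  e  e  b
    0  0  0  0  0
  e 0  0  1  1  1
  a 0  0  1  1  1
  a 0  0  1  1  1
  d 0  1  1  1  1
  b 0  1  1  1  2
  c 0  1  1  1  2
LCS: 'eb'
LCS length = 2

2


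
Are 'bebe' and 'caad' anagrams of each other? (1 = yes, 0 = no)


Sort characters of 'bebe': 'bbee'
Sort characters of 'caad': 'aacd'
Sorted forms differ -> they are NOT anagrams
Result: 0

0


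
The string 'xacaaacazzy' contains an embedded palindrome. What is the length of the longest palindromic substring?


Scanning 'xacaaacazzy' for palindromic substrings.
Substring at positions 1-7: 'acaaaca'.
Check: reverse('acaaaca') = 'acaaaca' -> palindrome confirmed.
Neighbouring characters ('x' / 'z') break symmetry, so it cannot extend further.
No longer palindromic substring exists; longest length = 7

7


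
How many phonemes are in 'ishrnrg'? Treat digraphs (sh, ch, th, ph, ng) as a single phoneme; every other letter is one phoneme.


Parsing 'ishrnrg' greedily, digraphs first:
  'i' -> vowel phoneme (phonemes so far: 1)
  'sh' -> digraph (1 consonant phoneme) (phonemes so far: 2)
  'r' -> consonant phoneme (phonemes so far: 3)
  'n' -> consonant phoneme (phonemes so far: 4)
  'r' -> consonant phoneme (phonemes so far: 5)
  'g' -> consonant phoneme (phonemes so far: 6)
Total phonemes: 6

6


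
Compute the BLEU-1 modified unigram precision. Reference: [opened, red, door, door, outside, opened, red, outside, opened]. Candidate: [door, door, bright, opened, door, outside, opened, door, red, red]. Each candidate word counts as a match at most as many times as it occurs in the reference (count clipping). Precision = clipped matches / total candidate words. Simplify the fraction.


Reference word counts: {'door': 2, 'opened': 3, 'outside': 2, 'red': 2}
Checking each candidate word (with clipping):
  'door' -> in reference (ref count 2, used 1/2) -> match (matches: 1)
  'door' -> in reference (ref count 2, used 2/2) -> match (matches: 2)
  'bright' -> not in reference -> no match (matches: 2)
  'opened' -> in reference (ref count 3, used 1/3) -> match (matches: 3)
  'door' -> ref count 2 already used up (2/2) -> clipped, no match (matches: 3)
  'outside' -> in reference (ref count 2, used 1/2) -> match (matches: 4)
  'opened' -> in reference (ref count 3, used 2/3) -> match (matches: 5)
  'door' -> ref count 2 already used up (2/2) -> clipped, no match (matches: 5)
  'red' -> in reference (ref count 2, used 1/2) -> match (matches: 6)
  'red' -> in reference (ref count 2, used 2/2) -> match (matches: 7)
Clipped matches: 7, Candidate length: 10
Precision = 7/10

7/10


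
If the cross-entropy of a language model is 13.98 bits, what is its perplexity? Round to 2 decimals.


Perplexity formula: PP = 2^H
H = 13.98
PP = 2^13.98
Decompose: 2^13.98 = 2^13 * 2^0.98
2^13 = 8192, 2^0.98 ~ 1.9724654
PP ~ 8192 * 1.9724654 = 16158.4365568
Rounded to 2 decimals: 16158.44

16158.44


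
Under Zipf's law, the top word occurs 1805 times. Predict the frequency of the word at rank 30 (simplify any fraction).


Zipf's law: freq(rank) = f1 / rank
f1 = 1805, rank = 30
freq = 1805 / 30
GCD(1805, 30) = 5
Simplified: 361/6

361/6


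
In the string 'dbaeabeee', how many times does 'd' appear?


Scanning 'dbaeabeee' for 'd':
  Position 0: 'd' -> MATCH (count: 1)
Total occurrences of 'd': 1

1


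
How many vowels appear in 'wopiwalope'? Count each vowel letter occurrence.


Scanning each character of 'wopiwalope':
  Position 1: 'w' -> consonant (running count: 0)
  Position 2: 'o' -> vowel (running count: 1)
  Position 3: 'p' -> consonant (running count: 1)
  Position 4: 'i' -> vowel (running count: 2)
  Position 5: 'w' -> consonant (running count: 2)
  Position 6: 'a' -> vowel (running count: 3)
  Position 7: 'l' -> consonant (running count: 3)
  Position 8: 'o' -> vowel (running count: 4)
  Position 9: 'p' -> consonant (running count: 4)
  Position 10: 'e' -> vowel (running count: 5)
Total vowels: 5

5


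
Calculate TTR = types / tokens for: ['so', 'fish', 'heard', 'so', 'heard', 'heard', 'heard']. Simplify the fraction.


Tokens: 7
Unique types: ('fish', 'heard', 'so') = 3
TTR = 3/7
Already in lowest terms.

3/7


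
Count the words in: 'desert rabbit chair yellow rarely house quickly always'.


Counting words by splitting on spaces:
  Word 1: 'desert'
  Word 2: 'rabbit'
  Word 3: 'chair'
  Word 4: 'yellow'
  Word 5: 'rarely'
  Word 6: 'house'
  Word 7: 'quickly'
  Word 8: 'always'
Total words: 8

8


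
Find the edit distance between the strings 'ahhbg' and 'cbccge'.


Building DP table for s1='ahhbg' (len 5) and s2='cbccge' (len 6):
       c  b  c  c  g  e
    0  1  2  3  4  5  6
  a 1  1  2  3  4  5  6
  h 2  2  2  3  4  5  6
  h 3  3  3  3  4  5  6
  b 4  4  3  4  4  5  6
  g 5  5  4  4  5  4  5
Edit distance = dp[5][6] = 5

5


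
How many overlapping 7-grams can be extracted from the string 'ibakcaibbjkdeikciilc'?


String 'ibakcaibbjkdeikciilc' has length L = 20.
Number of overlapping n-grams = L - n + 1
Substituting: 20 - 7 + 1 = 14

14


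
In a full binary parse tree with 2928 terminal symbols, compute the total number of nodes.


Leaf nodes (terminals): 2928
Internal nodes = n - 1 = 2928 - 1 = 2927
Total = leaves + internal = 2928 + 2927 = 5855

5855


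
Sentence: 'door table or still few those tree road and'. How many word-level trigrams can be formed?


Word trigrams from [9] words:
  Trigram 1: (door table or)
  Trigram 2: (table or still)
  Trigram 3: (or still few)
  Trigram 4: (still few those)
  Trigram 5: (few those tree)
  Trigram 6: (those tree road)
  Trigram 7: (tree road and)
Total word trigrams: 9 - 2 = 7

7


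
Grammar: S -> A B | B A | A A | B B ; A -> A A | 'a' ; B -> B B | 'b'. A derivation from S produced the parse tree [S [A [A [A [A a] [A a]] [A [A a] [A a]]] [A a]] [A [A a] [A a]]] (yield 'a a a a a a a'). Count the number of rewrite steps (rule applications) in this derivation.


Every bracketed nonterminal node [X ...] in the tree is produced by exactly one rule application.
Reading the tree off as a leftmost derivation:
  Step 1: S  =>  A A   (applied S -> A A)
  Step 2: A A  =>  A A A   (applied A -> A A)
  Step 3: A A A  =>  A A A A   (applied A -> A A)
  Step 4: A A A A  =>  A A A A A   (applied A -> A A)
  Step 5: A A A A A  =>  a A A A A   (applied A -> a)
  Step 6: a A A A A  =>  a a A A A   (applied A -> a)
  Step 7: a a A A A  =>  a a A A A A   (applied A -> A A)
  Step 8: a a A A A A  =>  a a a A A A   (applied A -> a)
  Step 9: a a a A A A  =>  a a a a A A   (applied A -> a)
  Step 10: a a a a A A  =>  a a a a a A   (applied A -> a)
  Step 11: a a a a a A  =>  a a a a a A A   (applied A -> A A)
  Step 12: a a a a a A A  =>  a a a a a a A   (applied A -> a)
  Step 13: a a a a a a A  =>  a a a a a a a   (applied A -> a)
Final yield: a a a a a a a
Total rewrite steps: 13

13
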